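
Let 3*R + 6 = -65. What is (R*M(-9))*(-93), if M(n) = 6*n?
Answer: -118854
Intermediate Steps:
R = -71/3 (R = -2 + (⅓)*(-65) = -2 - 65/3 = -71/3 ≈ -23.667)
(R*M(-9))*(-93) = -142*(-9)*(-93) = -71/3*(-54)*(-93) = 1278*(-93) = -118854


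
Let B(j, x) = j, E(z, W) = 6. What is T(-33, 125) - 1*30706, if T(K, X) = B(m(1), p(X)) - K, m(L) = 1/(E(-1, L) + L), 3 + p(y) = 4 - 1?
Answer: -214710/7 ≈ -30673.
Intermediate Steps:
p(y) = 0 (p(y) = -3 + (4 - 1) = -3 + 3 = 0)
m(L) = 1/(6 + L)
T(K, X) = 1/7 - K (T(K, X) = 1/(6 + 1) - K = 1/7 - K)
T(-33, 125) - 1*30706 = (1/7 - 1*(-33)) - 1*30706 = (1/7 + 33) - 30706 = 232/7 - 30706 = -214710/7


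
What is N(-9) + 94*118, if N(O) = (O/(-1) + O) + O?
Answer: 11083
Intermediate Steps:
N(O) = O (N(O) = (O*(-1) + O) + O = (-O + O) + O = 0 + O = O)
N(-9) + 94*118 = -9 + 94*118 = -9 + 11092 = 11083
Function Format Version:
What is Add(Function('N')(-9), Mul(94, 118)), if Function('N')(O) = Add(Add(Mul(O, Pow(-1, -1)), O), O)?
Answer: 11083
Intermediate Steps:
Function('N')(O) = O (Function('N')(O) = Add(Add(Mul(O, -1), O), O) = Add(Add(Mul(-1, O), O), O) = Add(0, O) = O)
Add(Function('N')(-9), Mul(94, 118)) = Add(-9, Mul(94, 118)) = Add(-9, 11092) = 11083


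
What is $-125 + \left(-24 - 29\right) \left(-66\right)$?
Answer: $3373$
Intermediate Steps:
$-125 + \left(-24 - 29\right) \left(-66\right) = -125 - -3498 = -125 + 3498 = 3373$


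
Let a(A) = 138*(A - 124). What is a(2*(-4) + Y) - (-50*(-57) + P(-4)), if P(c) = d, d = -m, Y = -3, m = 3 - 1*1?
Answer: -21478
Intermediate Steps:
m = 2 (m = 3 - 1 = 2)
d = -2 (d = -1*2 = -2)
a(A) = -17112 + 138*A (a(A) = 138*(-124 + A) = -17112 + 138*A)
P(c) = -2
a(2*(-4) + Y) - (-50*(-57) + P(-4)) = (-17112 + 138*(2*(-4) - 3)) - (-50*(-57) - 2) = (-17112 + 138*(-8 - 3)) - (2850 - 2) = (-17112 + 138*(-11)) - 1*2848 = (-17112 - 1518) - 2848 = -18630 - 2848 = -21478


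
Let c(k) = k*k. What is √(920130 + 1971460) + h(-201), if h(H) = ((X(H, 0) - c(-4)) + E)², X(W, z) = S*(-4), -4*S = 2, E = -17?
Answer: 961 + 13*√17110 ≈ 2661.5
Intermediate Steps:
S = -½ (S = -¼*2 = -½ ≈ -0.50000)
c(k) = k²
X(W, z) = 2 (X(W, z) = -½*(-4) = 2)
h(H) = 961 (h(H) = ((2 - 1*(-4)²) - 17)² = ((2 - 1*16) - 17)² = ((2 - 16) - 17)² = (-14 - 17)² = (-31)² = 961)
√(920130 + 1971460) + h(-201) = √(920130 + 1971460) + 961 = √2891590 + 961 = 13*√17110 + 961 = 961 + 13*√17110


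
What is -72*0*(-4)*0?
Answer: 0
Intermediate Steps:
-72*0*(-4)*0 = -0*0 = -72*0 = 0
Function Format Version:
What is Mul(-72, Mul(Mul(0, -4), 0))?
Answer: 0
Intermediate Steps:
Mul(-72, Mul(Mul(0, -4), 0)) = Mul(-72, Mul(0, 0)) = Mul(-72, 0) = 0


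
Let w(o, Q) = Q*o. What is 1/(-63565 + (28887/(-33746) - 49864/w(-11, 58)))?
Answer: -10764974/683443431991 ≈ -1.5751e-5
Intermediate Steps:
1/(-63565 + (28887/(-33746) - 49864/w(-11, 58))) = 1/(-63565 + (28887/(-33746) - 49864/(58*(-11)))) = 1/(-63565 + (28887*(-1/33746) - 49864/(-638))) = 1/(-63565 + (-28887/33746 - 49864*(-1/638))) = 1/(-63565 + (-28887/33746 + 24932/319)) = 1/(-63565 + 832140319/10764974) = 1/(-683443431991/10764974) = -10764974/683443431991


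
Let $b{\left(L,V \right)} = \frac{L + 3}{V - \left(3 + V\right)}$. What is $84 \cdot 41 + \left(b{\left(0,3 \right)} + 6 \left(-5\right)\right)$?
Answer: $3413$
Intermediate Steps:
$b{\left(L,V \right)} = -1 - \frac{L}{3}$ ($b{\left(L,V \right)} = \frac{3 + L}{-3} = \left(3 + L\right) \left(- \frac{1}{3}\right) = -1 - \frac{L}{3}$)
$84 \cdot 41 + \left(b{\left(0,3 \right)} + 6 \left(-5\right)\right) = 84 \cdot 41 + \left(\left(-1 - 0\right) + 6 \left(-5\right)\right) = 3444 + \left(\left(-1 + 0\right) - 30\right) = 3444 - 31 = 3413$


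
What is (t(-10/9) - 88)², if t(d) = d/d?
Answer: 7569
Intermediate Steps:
t(d) = 1
(t(-10/9) - 88)² = (1 - 88)² = (-87)² = 7569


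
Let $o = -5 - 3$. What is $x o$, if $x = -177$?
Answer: $1416$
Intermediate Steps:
$o = -8$ ($o = -5 - 3 = -8$)
$x o = \left(-177\right) \left(-8\right) = 1416$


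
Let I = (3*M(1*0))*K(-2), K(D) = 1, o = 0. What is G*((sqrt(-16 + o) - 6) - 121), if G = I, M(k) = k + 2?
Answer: -762 + 24*I ≈ -762.0 + 24.0*I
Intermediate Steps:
M(k) = 2 + k
I = 6 (I = (3*(2 + 1*0))*1 = (3*(2 + 0))*1 = (3*2)*1 = 6*1 = 6)
G = 6
G*((sqrt(-16 + o) - 6) - 121) = 6*((sqrt(-16 + 0) - 6) - 121) = 6*((sqrt(-16) - 6) - 121) = 6*((4*I - 6) - 121) = 6*((-6 + 4*I) - 121) = 6*(-127 + 4*I) = -762 + 24*I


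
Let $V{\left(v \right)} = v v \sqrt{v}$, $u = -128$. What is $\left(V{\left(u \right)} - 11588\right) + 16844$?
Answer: $5256 + 131072 i \sqrt{2} \approx 5256.0 + 1.8536 \cdot 10^{5} i$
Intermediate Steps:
$V{\left(v \right)} = v^{\frac{5}{2}}$ ($V{\left(v \right)} = v^{2} \sqrt{v} = v^{\frac{5}{2}}$)
$\left(V{\left(u \right)} - 11588\right) + 16844 = \left(\left(-128\right)^{\frac{5}{2}} - 11588\right) + 16844 = \left(131072 i \sqrt{2} - 11588\right) + 16844 = \left(-11588 + 131072 i \sqrt{2}\right) + 16844 = 5256 + 131072 i \sqrt{2}$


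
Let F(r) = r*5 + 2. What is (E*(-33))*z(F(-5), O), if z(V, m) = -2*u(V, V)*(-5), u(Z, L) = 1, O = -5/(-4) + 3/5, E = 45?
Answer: -14850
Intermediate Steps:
O = 37/20 (O = -5*(-1/4) + 3*(1/5) = 5/4 + 3/5 = 37/20 ≈ 1.8500)
F(r) = 2 + 5*r (F(r) = 5*r + 2 = 2 + 5*r)
z(V, m) = 10 (z(V, m) = -2*1*(-5) = -2*(-5) = 10)
(E*(-33))*z(F(-5), O) = (45*(-33))*10 = -1485*10 = -14850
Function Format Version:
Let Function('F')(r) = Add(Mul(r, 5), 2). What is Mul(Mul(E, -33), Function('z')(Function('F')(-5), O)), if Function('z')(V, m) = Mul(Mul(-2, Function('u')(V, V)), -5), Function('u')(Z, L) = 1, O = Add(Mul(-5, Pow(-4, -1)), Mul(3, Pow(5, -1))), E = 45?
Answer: -14850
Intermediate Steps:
O = Rational(37, 20) (O = Add(Mul(-5, Rational(-1, 4)), Mul(3, Rational(1, 5))) = Add(Rational(5, 4), Rational(3, 5)) = Rational(37, 20) ≈ 1.8500)
Function('F')(r) = Add(2, Mul(5, r)) (Function('F')(r) = Add(Mul(5, r), 2) = Add(2, Mul(5, r)))
Function('z')(V, m) = 10 (Function('z')(V, m) = Mul(Mul(-2, 1), -5) = Mul(-2, -5) = 10)
Mul(Mul(E, -33), Function('z')(Function('F')(-5), O)) = Mul(Mul(45, -33), 10) = Mul(-1485, 10) = -14850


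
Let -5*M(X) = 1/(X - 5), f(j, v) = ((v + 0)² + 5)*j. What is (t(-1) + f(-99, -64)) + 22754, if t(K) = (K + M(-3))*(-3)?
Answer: -15329683/40 ≈ -3.8324e+5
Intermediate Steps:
f(j, v) = j*(5 + v²) (f(j, v) = (v² + 5)*j = (5 + v²)*j = j*(5 + v²))
M(X) = -1/(5*(-5 + X)) (M(X) = -1/(5*(X - 5)) = -1/(5*(-5 + X)))
t(K) = -3/40 - 3*K (t(K) = (K - 1/(-25 + 5*(-3)))*(-3) = (K - 1/(-25 - 15))*(-3) = (K - 1/(-40))*(-3) = (K - 1*(-1/40))*(-3) = (K + 1/40)*(-3) = (1/40 + K)*(-3) = -3/40 - 3*K)
(t(-1) + f(-99, -64)) + 22754 = ((-3/40 - 3*(-1)) - 99*(5 + (-64)²)) + 22754 = ((-3/40 + 3) - 99*(5 + 4096)) + 22754 = (117/40 - 99*4101) + 22754 = (117/40 - 405999) + 22754 = -16239843/40 + 22754 = -15329683/40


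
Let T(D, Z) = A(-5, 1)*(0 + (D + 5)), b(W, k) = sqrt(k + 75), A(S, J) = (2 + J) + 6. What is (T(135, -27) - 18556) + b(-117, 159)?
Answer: -17296 + 3*sqrt(26) ≈ -17281.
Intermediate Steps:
A(S, J) = 8 + J
b(W, k) = sqrt(75 + k)
T(D, Z) = 45 + 9*D (T(D, Z) = (8 + 1)*(0 + (D + 5)) = 9*(0 + (5 + D)) = 9*(5 + D) = 45 + 9*D)
(T(135, -27) - 18556) + b(-117, 159) = ((45 + 9*135) - 18556) + sqrt(75 + 159) = ((45 + 1215) - 18556) + sqrt(234) = (1260 - 18556) + 3*sqrt(26) = -17296 + 3*sqrt(26)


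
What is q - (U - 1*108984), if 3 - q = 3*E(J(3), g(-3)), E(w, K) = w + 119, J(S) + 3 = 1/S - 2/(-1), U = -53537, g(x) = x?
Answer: 162169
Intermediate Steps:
J(S) = -1 + 1/S (J(S) = -3 + (1/S - 2/(-1)) = -3 + (1/S - 2*(-1)) = -3 + (1/S + 2) = -3 + (2 + 1/S) = -1 + 1/S)
E(w, K) = 119 + w
q = -352 (q = 3 - 3*(119 + (1 - 1*3)/3) = 3 - 3*(119 + (1 - 3)/3) = 3 - 3*(119 + (⅓)*(-2)) = 3 - 3*(119 - ⅔) = 3 - 3*355/3 = 3 - 1*355 = 3 - 355 = -352)
q - (U - 1*108984) = -352 - (-53537 - 1*108984) = -352 - (-53537 - 108984) = -352 - 1*(-162521) = -352 + 162521 = 162169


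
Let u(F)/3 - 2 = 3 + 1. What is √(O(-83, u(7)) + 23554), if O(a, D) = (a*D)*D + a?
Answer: I*√3421 ≈ 58.489*I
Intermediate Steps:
u(F) = 18 (u(F) = 6 + 3*(3 + 1) = 6 + 3*4 = 6 + 12 = 18)
O(a, D) = a + a*D² (O(a, D) = (D*a)*D + a = a*D² + a = a + a*D²)
√(O(-83, u(7)) + 23554) = √(-83*(1 + 18²) + 23554) = √(-83*(1 + 324) + 23554) = √(-83*325 + 23554) = √(-26975 + 23554) = √(-3421) = I*√3421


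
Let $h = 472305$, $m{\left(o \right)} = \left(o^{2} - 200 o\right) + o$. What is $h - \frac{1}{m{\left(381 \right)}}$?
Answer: $\frac{32750573309}{69342} \approx 4.7231 \cdot 10^{5}$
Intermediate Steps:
$m{\left(o \right)} = o^{2} - 199 o$
$h - \frac{1}{m{\left(381 \right)}} = 472305 - \frac{1}{381 \left(-199 + 381\right)} = 472305 - \frac{1}{381 \cdot 182} = 472305 - \frac{1}{69342} = \frac{32750573309}{69342}$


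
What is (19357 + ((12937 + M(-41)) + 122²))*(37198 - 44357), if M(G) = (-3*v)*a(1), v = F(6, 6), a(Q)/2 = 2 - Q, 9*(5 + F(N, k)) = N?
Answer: -337933436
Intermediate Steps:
F(N, k) = -5 + N/9
a(Q) = 4 - 2*Q (a(Q) = 2*(2 - Q) = 4 - 2*Q)
v = -13/3 (v = -5 + (⅑)*6 = -5 + ⅔ = -13/3 ≈ -4.3333)
M(G) = 26 (M(G) = (-3*(-13/3))*(4 - 2*1) = 13*(4 - 2) = 13*2 = 26)
(19357 + ((12937 + M(-41)) + 122²))*(37198 - 44357) = (19357 + ((12937 + 26) + 122²))*(37198 - 44357) = (19357 + (12963 + 14884))*(-7159) = (19357 + 27847)*(-7159) = 47204*(-7159) = -337933436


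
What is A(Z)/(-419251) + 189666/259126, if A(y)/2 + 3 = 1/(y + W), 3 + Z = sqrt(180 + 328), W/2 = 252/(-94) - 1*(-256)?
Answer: 3176190912810298021/4339299427566502371 + 8836*sqrt(127)/234442672622319 ≈ 0.73196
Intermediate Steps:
W = 23812/47 (W = 2*(252/(-94) - 1*(-256)) = 2*(252*(-1/94) + 256) = 2*(-126/47 + 256) = 2*(11906/47) = 23812/47 ≈ 506.64)
Z = -3 + 2*sqrt(127) (Z = -3 + sqrt(180 + 328) = -3 + sqrt(508) = -3 + 2*sqrt(127) ≈ 19.539)
A(y) = -6 + 2/(23812/47 + y) (A(y) = -6 + 2/(y + 23812/47) = -6 + 2/(23812/47 + y))
A(Z)/(-419251) + 189666/259126 = (2*(-71389 - 141*(-3 + 2*sqrt(127)))/(23812 + 47*(-3 + 2*sqrt(127))))/(-419251) + 189666/259126 = (2*(-71389 + (423 - 282*sqrt(127)))/(23812 + (-141 + 94*sqrt(127))))*(-1/419251) + 189666*(1/259126) = (2*(-70966 - 282*sqrt(127))/(23671 + 94*sqrt(127)))*(-1/419251) + 94833/129563 = -2*(-70966 - 282*sqrt(127))/(419251*(23671 + 94*sqrt(127))) + 94833/129563 = 94833/129563 - 2*(-70966 - 282*sqrt(127))/(419251*(23671 + 94*sqrt(127)))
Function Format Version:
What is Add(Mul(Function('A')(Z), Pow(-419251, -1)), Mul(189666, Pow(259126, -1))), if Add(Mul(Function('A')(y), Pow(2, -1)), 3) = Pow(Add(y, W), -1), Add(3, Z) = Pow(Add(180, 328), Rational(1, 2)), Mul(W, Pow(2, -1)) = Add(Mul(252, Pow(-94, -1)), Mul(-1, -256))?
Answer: Add(Rational(3176190912810298021, 4339299427566502371), Mul(Rational(8836, 234442672622319), Pow(127, Rational(1, 2)))) ≈ 0.73196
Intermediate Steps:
W = Rational(23812, 47) (W = Mul(2, Add(Mul(252, Pow(-94, -1)), Mul(-1, -256))) = Mul(2, Add(Mul(252, Rational(-1, 94)), 256)) = Mul(2, Add(Rational(-126, 47), 256)) = Mul(2, Rational(11906, 47)) = Rational(23812, 47) ≈ 506.64)
Z = Add(-3, Mul(2, Pow(127, Rational(1, 2)))) (Z = Add(-3, Pow(Add(180, 328), Rational(1, 2))) = Add(-3, Pow(508, Rational(1, 2))) = Add(-3, Mul(2, Pow(127, Rational(1, 2)))) ≈ 19.539)
Function('A')(y) = Add(-6, Mul(2, Pow(Add(Rational(23812, 47), y), -1))) (Function('A')(y) = Add(-6, Mul(2, Pow(Add(y, Rational(23812, 47)), -1))) = Add(-6, Mul(2, Pow(Add(Rational(23812, 47), y), -1))))
Add(Mul(Function('A')(Z), Pow(-419251, -1)), Mul(189666, Pow(259126, -1))) = Add(Mul(Mul(2, Pow(Add(23812, Mul(47, Add(-3, Mul(2, Pow(127, Rational(1, 2)))))), -1), Add(-71389, Mul(-141, Add(-3, Mul(2, Pow(127, Rational(1, 2))))))), Pow(-419251, -1)), Mul(189666, Pow(259126, -1))) = Add(Mul(Mul(2, Pow(Add(23812, Add(-141, Mul(94, Pow(127, Rational(1, 2))))), -1), Add(-71389, Add(423, Mul(-282, Pow(127, Rational(1, 2)))))), Rational(-1, 419251)), Mul(189666, Rational(1, 259126))) = Add(Mul(Mul(2, Pow(Add(23671, Mul(94, Pow(127, Rational(1, 2)))), -1), Add(-70966, Mul(-282, Pow(127, Rational(1, 2))))), Rational(-1, 419251)), Rational(94833, 129563)) = Add(Mul(Rational(-2, 419251), Pow(Add(23671, Mul(94, Pow(127, Rational(1, 2)))), -1), Add(-70966, Mul(-282, Pow(127, Rational(1, 2))))), Rational(94833, 129563)) = Add(Rational(94833, 129563), Mul(Rational(-2, 419251), Pow(Add(23671, Mul(94, Pow(127, Rational(1, 2)))), -1), Add(-70966, Mul(-282, Pow(127, Rational(1, 2))))))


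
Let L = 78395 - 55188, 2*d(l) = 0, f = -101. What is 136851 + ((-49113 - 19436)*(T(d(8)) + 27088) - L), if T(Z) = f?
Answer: -1849818219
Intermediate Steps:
d(l) = 0 (d(l) = (½)*0 = 0)
T(Z) = -101
L = 23207
136851 + ((-49113 - 19436)*(T(d(8)) + 27088) - L) = 136851 + ((-49113 - 19436)*(-101 + 27088) - 1*23207) = 136851 + (-68549*26987 - 23207) = 136851 + (-1849931863 - 23207) = 136851 - 1849955070 = -1849818219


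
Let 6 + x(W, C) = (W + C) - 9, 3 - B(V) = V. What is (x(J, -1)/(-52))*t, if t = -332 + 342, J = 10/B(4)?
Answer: 5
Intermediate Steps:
B(V) = 3 - V
J = -10 (J = 10/(3 - 1*4) = 10/(3 - 4) = 10/(-1) = 10*(-1) = -10)
x(W, C) = -15 + C + W (x(W, C) = -6 + ((W + C) - 9) = -6 + ((C + W) - 9) = -6 + (-9 + C + W) = -15 + C + W)
t = 10
(x(J, -1)/(-52))*t = ((-15 - 1 - 10)/(-52))*10 = -26*(-1/52)*10 = (½)*10 = 5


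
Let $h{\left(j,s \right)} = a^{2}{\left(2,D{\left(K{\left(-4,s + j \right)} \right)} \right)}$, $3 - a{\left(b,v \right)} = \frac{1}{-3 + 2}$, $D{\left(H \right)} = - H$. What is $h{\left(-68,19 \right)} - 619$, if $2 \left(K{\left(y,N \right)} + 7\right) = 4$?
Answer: $-603$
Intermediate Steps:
$K{\left(y,N \right)} = -5$ ($K{\left(y,N \right)} = -7 + \frac{1}{2} \cdot 4 = -7 + 2 = -5$)
$a{\left(b,v \right)} = 4$ ($a{\left(b,v \right)} = 3 - \frac{1}{-3 + 2} = 3 - \frac{1}{-1} = 3 - -1 = 3 + 1 = 4$)
$h{\left(j,s \right)} = 16$ ($h{\left(j,s \right)} = 4^{2} = 16$)
$h{\left(-68,19 \right)} - 619 = 16 - 619 = -603$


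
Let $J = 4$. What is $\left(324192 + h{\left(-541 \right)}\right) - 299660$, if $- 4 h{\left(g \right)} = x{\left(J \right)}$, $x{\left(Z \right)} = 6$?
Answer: $\frac{49061}{2} \approx 24531.0$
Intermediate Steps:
$h{\left(g \right)} = - \frac{3}{2}$ ($h{\left(g \right)} = \left(- \frac{1}{4}\right) 6 = - \frac{3}{2}$)
$\left(324192 + h{\left(-541 \right)}\right) - 299660 = \left(324192 - \frac{3}{2}\right) - 299660 = \frac{648381}{2} - 299660 = \frac{49061}{2}$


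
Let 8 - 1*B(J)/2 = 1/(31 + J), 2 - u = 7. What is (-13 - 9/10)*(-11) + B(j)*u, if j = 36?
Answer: 48943/670 ≈ 73.049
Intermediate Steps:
u = -5 (u = 2 - 1*7 = 2 - 7 = -5)
B(J) = 16 - 2/(31 + J)
(-13 - 9/10)*(-11) + B(j)*u = (-13 - 9/10)*(-11) + (2*(247 + 8*36)/(31 + 36))*(-5) = (-13 - 9*⅒)*(-11) + (2*(247 + 288)/67)*(-5) = (-13 - 9/10)*(-11) + (2*(1/67)*535)*(-5) = -139/10*(-11) + (1070/67)*(-5) = 1529/10 - 5350/67 = 48943/670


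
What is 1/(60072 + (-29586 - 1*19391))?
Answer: 1/11095 ≈ 9.0131e-5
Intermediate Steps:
1/(60072 + (-29586 - 1*19391)) = 1/(60072 + (-29586 - 19391)) = 1/(60072 - 48977) = 1/11095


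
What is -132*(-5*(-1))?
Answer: -660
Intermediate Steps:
-132*(-5*(-1)) = -132*5 = -12*55 = -660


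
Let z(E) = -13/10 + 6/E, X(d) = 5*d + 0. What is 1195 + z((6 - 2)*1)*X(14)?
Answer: 1209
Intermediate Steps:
X(d) = 5*d
z(E) = -13/10 + 6/E (z(E) = -13*1/10 + 6/E = -13/10 + 6/E)
1195 + z((6 - 2)*1)*X(14) = 1195 + (-13/10 + 6/(((6 - 2)*1)))*(5*14) = 1195 + (-13/10 + 6/((4*1)))*70 = 1195 + (-13/10 + 6/4)*70 = 1195 + (-13/10 + 6*(1/4))*70 = 1195 + (-13/10 + 3/2)*70 = 1195 + (1/5)*70 = 1195 + 14 = 1209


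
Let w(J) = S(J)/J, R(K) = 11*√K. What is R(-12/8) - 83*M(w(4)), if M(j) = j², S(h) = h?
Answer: -83 + 11*I*√6/2 ≈ -83.0 + 13.472*I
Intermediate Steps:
w(J) = 1 (w(J) = J/J = 1)
R(-12/8) - 83*M(w(4)) = 11*√(-12/8) - 83*1² = 11*√(-12*⅛) - 83*1 = 11*√(-3/2) - 83 = 11*(I*√6/2) - 83 = 11*I*√6/2 - 83 = -83 + 11*I*√6/2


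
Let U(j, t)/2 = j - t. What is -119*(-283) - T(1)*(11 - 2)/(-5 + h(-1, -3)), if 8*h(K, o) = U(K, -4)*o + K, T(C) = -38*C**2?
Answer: 1984207/59 ≈ 33631.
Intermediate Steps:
U(j, t) = -2*t + 2*j (U(j, t) = 2*(j - t) = -2*t + 2*j)
h(K, o) = K/8 + o*(8 + 2*K)/8 (h(K, o) = ((-2*(-4) + 2*K)*o + K)/8 = ((8 + 2*K)*o + K)/8 = (o*(8 + 2*K) + K)/8 = (K + o*(8 + 2*K))/8 = K/8 + o*(8 + 2*K)/8)
-119*(-283) - T(1)*(11 - 2)/(-5 + h(-1, -3)) = -119*(-283) - (-38*1**2)*(11 - 2)/(-5 + ((1/8)*(-1) + (1/4)*(-3)*(4 - 1))) = 33677 - (-38*1)*9/(-5 + (-1/8 + (1/4)*(-3)*3)) = 33677 - (-38)*9/(-5 + (-1/8 - 9/4)) = 33677 - (-38)*9/(-5 - 19/8) = 33677 - (-38)*9/(-59/8) = 33677 - (-38)*9*(-8/59) = 33677 - (-38)*(-72)/59 = 33677 - 1*2736/59 = 33677 - 2736/59 = 1984207/59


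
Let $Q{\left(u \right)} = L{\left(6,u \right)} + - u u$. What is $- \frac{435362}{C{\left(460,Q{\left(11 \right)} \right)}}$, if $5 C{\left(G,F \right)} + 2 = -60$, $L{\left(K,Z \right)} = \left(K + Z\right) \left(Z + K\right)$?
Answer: $\frac{1088405}{31} \approx 35110.0$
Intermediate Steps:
$L{\left(K,Z \right)} = \left(K + Z\right)^{2}$ ($L{\left(K,Z \right)} = \left(K + Z\right) \left(K + Z\right) = \left(K + Z\right)^{2}$)
$Q{\left(u \right)} = \left(6 + u\right)^{2} - u^{2}$ ($Q{\left(u \right)} = \left(6 + u\right)^{2} + - u u = \left(6 + u\right)^{2} - u^{2}$)
$C{\left(G,F \right)} = - \frac{62}{5}$ ($C{\left(G,F \right)} = - \frac{2}{5} + \frac{1}{5} \left(-60\right) = - \frac{2}{5} - 12 = - \frac{62}{5}$)
$- \frac{435362}{C{\left(460,Q{\left(11 \right)} \right)}} = - \frac{435362}{- \frac{62}{5}} = \left(-435362\right) \left(- \frac{5}{62}\right) = \frac{1088405}{31}$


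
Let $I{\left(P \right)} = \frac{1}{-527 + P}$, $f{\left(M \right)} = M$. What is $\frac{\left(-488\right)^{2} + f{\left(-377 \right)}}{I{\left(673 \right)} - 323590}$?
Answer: $- \frac{34713982}{47244139} \approx -0.73478$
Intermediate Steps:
$\frac{\left(-488\right)^{2} + f{\left(-377 \right)}}{I{\left(673 \right)} - 323590} = \frac{\left(-488\right)^{2} - 377}{\frac{1}{-527 + 673} - 323590} = \frac{238144 - 377}{\frac{1}{146} - 323590} = \frac{237767}{\frac{1}{146} - 323590} = \frac{237767}{- \frac{47244139}{146}} = 237767 \left(- \frac{146}{47244139}\right) = - \frac{34713982}{47244139}$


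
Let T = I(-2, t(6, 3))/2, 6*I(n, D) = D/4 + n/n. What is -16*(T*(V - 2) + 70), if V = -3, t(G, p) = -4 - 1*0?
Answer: -1120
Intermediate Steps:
t(G, p) = -4 (t(G, p) = -4 + 0 = -4)
I(n, D) = 1/6 + D/24 (I(n, D) = (D/4 + n/n)/6 = (D*(1/4) + 1)/6 = (D/4 + 1)/6 = (1 + D/4)/6 = 1/6 + D/24)
T = 0 (T = (1/6 + (1/24)*(-4))/2 = (1/6 - 1/6)*(1/2) = 0*(1/2) = 0)
-16*(T*(V - 2) + 70) = -16*(0*(-3 - 2) + 70) = -16*(0*(-5) + 70) = -16*(0 + 70) = -16*70 = -1120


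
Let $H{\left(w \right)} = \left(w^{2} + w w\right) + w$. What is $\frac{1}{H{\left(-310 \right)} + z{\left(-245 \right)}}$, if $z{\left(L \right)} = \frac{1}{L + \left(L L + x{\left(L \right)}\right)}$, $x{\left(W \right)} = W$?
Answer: $\frac{59535}{11424171151} \approx 5.2113 \cdot 10^{-6}$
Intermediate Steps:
$z{\left(L \right)} = \frac{1}{L^{2} + 2 L}$ ($z{\left(L \right)} = \frac{1}{L + \left(L L + L\right)} = \frac{1}{L + \left(L^{2} + L\right)} = \frac{1}{L + \left(L + L^{2}\right)} = \frac{1}{L^{2} + 2 L}$)
$H{\left(w \right)} = w + 2 w^{2}$ ($H{\left(w \right)} = \left(w^{2} + w^{2}\right) + w = 2 w^{2} + w = w + 2 w^{2}$)
$\frac{1}{H{\left(-310 \right)} + z{\left(-245 \right)}} = \frac{1}{- 310 \left(1 + 2 \left(-310\right)\right) + \frac{1}{\left(-245\right) \left(2 - 245\right)}} = \frac{1}{- 310 \left(1 - 620\right) - \frac{1}{245 \left(-243\right)}} = \frac{1}{\left(-310\right) \left(-619\right) - - \frac{1}{59535}} = \frac{1}{191890 + \frac{1}{59535}} = \frac{1}{\frac{11424171151}{59535}} = \frac{59535}{11424171151}$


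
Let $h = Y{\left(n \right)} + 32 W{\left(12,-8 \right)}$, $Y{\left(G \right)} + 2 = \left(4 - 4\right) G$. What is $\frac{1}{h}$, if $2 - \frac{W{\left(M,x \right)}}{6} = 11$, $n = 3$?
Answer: $- \frac{1}{1730} \approx -0.00057803$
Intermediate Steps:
$W{\left(M,x \right)} = -54$ ($W{\left(M,x \right)} = 12 - 66 = -54$)
$Y{\left(G \right)} = -2$ ($Y{\left(G \right)} = -2 + \left(4 - 4\right) G = -2 + 0 G = -2 + 0 = -2$)
$h = -1730$ ($h = -2 + 32 \left(-54\right) = -2 - 1728 = -1730$)
$\frac{1}{h} = \frac{1}{-1730} = - \frac{1}{1730}$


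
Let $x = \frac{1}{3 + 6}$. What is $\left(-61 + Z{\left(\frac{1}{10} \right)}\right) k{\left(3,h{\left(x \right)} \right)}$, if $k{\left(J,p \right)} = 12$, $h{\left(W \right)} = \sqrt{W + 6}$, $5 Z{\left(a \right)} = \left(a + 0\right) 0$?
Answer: $-732$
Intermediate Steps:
$x = \frac{1}{9} \approx 0.11111$
$Z{\left(a \right)} = 0$ ($Z{\left(a \right)} = \frac{\left(a + 0\right) 0}{5} = \frac{a 0}{5} = \frac{1}{5} \cdot 0 = 0$)
$h{\left(W \right)} = \sqrt{6 + W}$
$\left(-61 + Z{\left(\frac{1}{10} \right)}\right) k{\left(3,h{\left(x \right)} \right)} = \left(-61 + 0\right) 12 = \left(-61\right) 12 = -732$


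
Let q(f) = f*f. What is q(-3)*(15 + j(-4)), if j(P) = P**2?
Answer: 279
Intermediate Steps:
q(f) = f**2
q(-3)*(15 + j(-4)) = (-3)**2*(15 + (-4)**2) = 9*(15 + 16) = 9*31 = 279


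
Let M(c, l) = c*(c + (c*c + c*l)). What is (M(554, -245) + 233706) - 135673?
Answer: 95241993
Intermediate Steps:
M(c, l) = c*(c + c² + c*l) (M(c, l) = c*(c + (c² + c*l)) = c*(c + c² + c*l))
(M(554, -245) + 233706) - 135673 = (554²*(1 + 554 - 245) + 233706) - 135673 = (306916*310 + 233706) - 135673 = (95143960 + 233706) - 135673 = 95377666 - 135673 = 95241993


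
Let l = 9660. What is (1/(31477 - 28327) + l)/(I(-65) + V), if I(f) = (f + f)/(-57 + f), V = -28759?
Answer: -1856169061/5525837100 ≈ -0.33591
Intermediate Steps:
I(f) = 2*f/(-57 + f) (I(f) = (2*f)/(-57 + f) = 2*f/(-57 + f))
(1/(31477 - 28327) + l)/(I(-65) + V) = (1/(31477 - 28327) + 9660)/(2*(-65)/(-57 - 65) - 28759) = (1/3150 + 9660)/(2*(-65)/(-122) - 28759) = (1/3150 + 9660)/(2*(-65)*(-1/122) - 28759) = 30429001/(3150*(65/61 - 28759)) = 30429001/(3150*(-1754234/61)) = (30429001/3150)*(-61/1754234) = -1856169061/5525837100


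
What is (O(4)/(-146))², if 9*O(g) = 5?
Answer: 25/1726596 ≈ 1.4479e-5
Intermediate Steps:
O(g) = 5/9 (O(g) = (⅑)*5 = 5/9)
(O(4)/(-146))² = ((5/9)/(-146))² = (-1/146*5/9)² = (-5/1314)² = 25/1726596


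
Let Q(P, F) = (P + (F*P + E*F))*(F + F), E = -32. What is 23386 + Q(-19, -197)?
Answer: -3927646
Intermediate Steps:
Q(P, F) = 2*F*(P - 32*F + F*P) (Q(P, F) = (P + (F*P - 32*F))*(F + F) = (P + (-32*F + F*P))*(2*F) = (P - 32*F + F*P)*(2*F) = 2*F*(P - 32*F + F*P))
23386 + Q(-19, -197) = 23386 + 2*(-197)*(-19 - 32*(-197) - 197*(-19)) = 23386 + 2*(-197)*(-19 + 6304 + 3743) = 23386 + 2*(-197)*10028 = 23386 - 3951032 = -3927646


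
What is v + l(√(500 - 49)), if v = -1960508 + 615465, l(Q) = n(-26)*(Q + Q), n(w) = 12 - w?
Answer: -1345043 + 76*√451 ≈ -1.3434e+6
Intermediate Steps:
l(Q) = 76*Q (l(Q) = (12 - 1*(-26))*(Q + Q) = (12 + 26)*(2*Q) = 38*(2*Q) = 76*Q)
v = -1345043
v + l(√(500 - 49)) = -1345043 + 76*√(500 - 49) = -1345043 + 76*√451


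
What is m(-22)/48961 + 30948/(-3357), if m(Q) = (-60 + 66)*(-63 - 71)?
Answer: -505981352/54787359 ≈ -9.2354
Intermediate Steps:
m(Q) = -804 (m(Q) = 6*(-134) = -804)
m(-22)/48961 + 30948/(-3357) = -804/48961 + 30948/(-3357) = -804*1/48961 + 30948*(-1/3357) = -804/48961 - 10316/1119 = -505981352/54787359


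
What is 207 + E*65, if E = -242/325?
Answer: 793/5 ≈ 158.60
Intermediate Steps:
E = -242/325 (E = -242*1/325 = -242/325 ≈ -0.74462)
207 + E*65 = 207 - 242/325*65 = 207 - 242/5 = 793/5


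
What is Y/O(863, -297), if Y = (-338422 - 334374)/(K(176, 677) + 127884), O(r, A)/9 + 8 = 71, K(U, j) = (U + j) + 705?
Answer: -336398/36696807 ≈ -0.0091670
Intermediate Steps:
K(U, j) = 705 + U + j
O(r, A) = 567 (O(r, A) = -72 + 9*71 = -72 + 639 = 567)
Y = -336398/64721 (Y = (-338422 - 334374)/((705 + 176 + 677) + 127884) = -672796/(1558 + 127884) = -672796/129442 = -672796*1/129442 = -336398/64721 ≈ -5.1977)
Y/O(863, -297) = -336398/64721/567 = -336398/64721*1/567 = -336398/36696807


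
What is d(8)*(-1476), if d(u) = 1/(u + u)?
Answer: -369/4 ≈ -92.250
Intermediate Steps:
d(u) = 1/(2*u)
d(8)*(-1476) = ((1/2)/8)*(-1476) = ((1/2)*(1/8))*(-1476) = (1/16)*(-1476) = -369/4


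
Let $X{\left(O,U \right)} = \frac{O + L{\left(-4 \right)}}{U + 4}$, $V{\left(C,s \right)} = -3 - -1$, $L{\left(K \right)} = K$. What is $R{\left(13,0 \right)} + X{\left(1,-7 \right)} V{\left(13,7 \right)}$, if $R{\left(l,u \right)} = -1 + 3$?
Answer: $0$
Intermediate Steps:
$V{\left(C,s \right)} = -2$ ($V{\left(C,s \right)} = -3 + 1 = -2$)
$R{\left(l,u \right)} = 2$
$X{\left(O,U \right)} = \frac{-4 + O}{4 + U}$ ($X{\left(O,U \right)} = \frac{O - 4}{U + 4} = \frac{-4 + O}{4 + U}$)
$R{\left(13,0 \right)} + X{\left(1,-7 \right)} V{\left(13,7 \right)} = 2 + \frac{-4 + 1}{4 - 7} \left(-2\right) = 2 + \frac{1}{-3} \left(-3\right) \left(-2\right) = 2 + \left(- \frac{1}{3}\right) \left(-3\right) \left(-2\right) = 2 + 1 \left(-2\right) = 2 - 2 = 0$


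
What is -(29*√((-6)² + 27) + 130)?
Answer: -130 - 87*√7 ≈ -360.18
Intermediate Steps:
-(29*√((-6)² + 27) + 130) = -(29*√(36 + 27) + 130) = -(29*√63 + 130) = -(29*(3*√7) + 130) = -(87*√7 + 130) = -(130 + 87*√7) = -130 - 87*√7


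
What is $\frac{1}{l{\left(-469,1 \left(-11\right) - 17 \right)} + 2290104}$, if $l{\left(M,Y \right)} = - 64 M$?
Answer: $\frac{1}{2320120} \approx 4.3101 \cdot 10^{-7}$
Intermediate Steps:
$\frac{1}{l{\left(-469,1 \left(-11\right) - 17 \right)} + 2290104} = \frac{1}{\left(-64\right) \left(-469\right) + 2290104} = \frac{1}{30016 + 2290104} = \frac{1}{2320120}$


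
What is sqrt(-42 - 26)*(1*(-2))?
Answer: -4*I*sqrt(17) ≈ -16.492*I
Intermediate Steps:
sqrt(-42 - 26)*(1*(-2)) = sqrt(-68)*(-2) = (2*I*sqrt(17))*(-2) = -4*I*sqrt(17)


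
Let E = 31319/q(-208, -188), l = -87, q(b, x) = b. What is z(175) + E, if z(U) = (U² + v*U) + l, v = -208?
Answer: -1250615/208 ≈ -6012.6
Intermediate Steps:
z(U) = -87 + U² - 208*U (z(U) = (U² - 208*U) - 87 = -87 + U² - 208*U)
E = -31319/208 (E = 31319/(-208) = 31319*(-1/208) = -31319/208 ≈ -150.57)
z(175) + E = (-87 + 175² - 208*175) - 31319/208 = (-87 + 30625 - 36400) - 31319/208 = -5862 - 31319/208 = -1250615/208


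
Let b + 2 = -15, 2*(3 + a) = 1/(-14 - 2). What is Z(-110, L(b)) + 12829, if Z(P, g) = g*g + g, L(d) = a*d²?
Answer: 798088929/1024 ≈ 7.7938e+5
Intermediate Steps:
a = -97/32 (a = -3 + 1/(2*(-14 - 2)) = -3 + (½)/(-16) = -3 + (½)*(-1/16) = -3 - 1/32 = -97/32 ≈ -3.0313)
b = -17 (b = -2 - 15 = -17)
L(d) = -97*d²/32
Z(P, g) = g + g² (Z(P, g) = g² + g = g + g²)
Z(-110, L(b)) + 12829 = (-97/32*(-17)²)*(1 - 97/32*(-17)²) + 12829 = (-97/32*289)*(1 - 97/32*289) + 12829 = -28033*(1 - 28033/32)/32 + 12829 = -28033/32*(-28001/32) + 12829 = 784952033/1024 + 12829 = 798088929/1024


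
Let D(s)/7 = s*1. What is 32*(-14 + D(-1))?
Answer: -672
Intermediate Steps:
D(s) = 7*s (D(s) = 7*(s*1) = 7*s)
32*(-14 + D(-1)) = 32*(-14 + 7*(-1)) = 32*(-14 - 7) = 32*(-21) = -672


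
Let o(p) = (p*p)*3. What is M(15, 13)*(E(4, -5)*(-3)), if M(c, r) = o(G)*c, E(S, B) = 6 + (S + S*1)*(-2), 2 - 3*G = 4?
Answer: 600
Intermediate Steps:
G = -⅔ (G = ⅔ - ⅓*4 = ⅔ - 4/3 = -⅔ ≈ -0.66667)
o(p) = 3*p² (o(p) = p²*3 = 3*p²)
E(S, B) = 6 - 4*S (E(S, B) = 6 + (S + S)*(-2) = 6 + (2*S)*(-2) = 6 - 4*S)
M(c, r) = 4*c/3 (M(c, r) = (3*(-⅔)²)*c = (3*(4/9))*c = 4*c/3)
M(15, 13)*(E(4, -5)*(-3)) = ((4/3)*15)*((6 - 4*4)*(-3)) = 20*((6 - 16)*(-3)) = 20*(-10*(-3)) = 20*30 = 600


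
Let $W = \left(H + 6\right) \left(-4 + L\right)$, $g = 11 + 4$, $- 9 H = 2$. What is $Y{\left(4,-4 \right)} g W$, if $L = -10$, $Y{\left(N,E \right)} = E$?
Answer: $\frac{14560}{3} \approx 4853.3$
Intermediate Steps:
$H = - \frac{2}{9}$ ($H = \left(- \frac{1}{9}\right) 2 = - \frac{2}{9} \approx -0.22222$)
$g = 15$
$W = - \frac{728}{9}$ ($W = \left(- \frac{2}{9} + 6\right) \left(-4 - 10\right) = \frac{52}{9} \left(-14\right) = - \frac{728}{9} \approx -80.889$)
$Y{\left(4,-4 \right)} g W = \left(-4\right) 15 \left(- \frac{728}{9}\right) = \left(-60\right) \left(- \frac{728}{9}\right) = \frac{14560}{3}$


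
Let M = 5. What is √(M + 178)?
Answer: √183 ≈ 13.528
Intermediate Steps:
√(M + 178) = √(5 + 178) = √183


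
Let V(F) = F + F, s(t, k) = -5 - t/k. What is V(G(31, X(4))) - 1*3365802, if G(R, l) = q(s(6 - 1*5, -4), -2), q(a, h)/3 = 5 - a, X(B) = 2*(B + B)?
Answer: -6731487/2 ≈ -3.3657e+6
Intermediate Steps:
s(t, k) = -5 - t/k
X(B) = 4*B (X(B) = 2*(2*B) = 4*B)
q(a, h) = 15 - 3*a (q(a, h) = 3*(5 - a) = 15 - 3*a)
G(R, l) = 117/4 (G(R, l) = 15 - 3*(-5 - 1*(6 - 1*5)/(-4)) = 15 - 3*(-5 - 1*(6 - 5)*(-¼)) = 15 - 3*(-5 - 1*1*(-¼)) = 15 - 3*(-5 + ¼) = 15 - 3*(-19/4) = 15 + 57/4 = 117/4)
V(F) = 2*F
V(G(31, X(4))) - 1*3365802 = 2*(117/4) - 1*3365802 = 117/2 - 3365802 = -6731487/2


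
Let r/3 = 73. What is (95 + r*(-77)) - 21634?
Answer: -38402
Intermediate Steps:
r = 219 (r = 3*73 = 219)
(95 + r*(-77)) - 21634 = (95 + 219*(-77)) - 21634 = (95 - 16863) - 21634 = -16768 - 21634 = -38402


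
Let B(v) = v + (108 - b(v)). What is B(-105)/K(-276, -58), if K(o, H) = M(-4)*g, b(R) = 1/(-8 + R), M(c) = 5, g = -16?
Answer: -17/452 ≈ -0.037611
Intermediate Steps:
K(o, H) = -80 (K(o, H) = 5*(-16) = -80)
B(v) = 108 + v - 1/(-8 + v) (B(v) = v + (108 - 1/(-8 + v)) = 108 + v - 1/(-8 + v))
B(-105)/K(-276, -58) = ((-1 + (-8 - 105)*(108 - 105))/(-8 - 105))/(-80) = ((-1 - 113*3)/(-113))*(-1/80) = -(-1 - 339)/113*(-1/80) = -1/113*(-340)*(-1/80) = (340/113)*(-1/80) = -17/452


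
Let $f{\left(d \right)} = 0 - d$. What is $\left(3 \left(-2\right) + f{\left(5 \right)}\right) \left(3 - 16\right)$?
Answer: $143$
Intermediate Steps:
$f{\left(d \right)} = - d$
$\left(3 \left(-2\right) + f{\left(5 \right)}\right) \left(3 - 16\right) = \left(3 \left(-2\right) - 5\right) \left(3 - 16\right) = \left(-6 - 5\right) \left(-13\right) = \left(-11\right) \left(-13\right) = 143$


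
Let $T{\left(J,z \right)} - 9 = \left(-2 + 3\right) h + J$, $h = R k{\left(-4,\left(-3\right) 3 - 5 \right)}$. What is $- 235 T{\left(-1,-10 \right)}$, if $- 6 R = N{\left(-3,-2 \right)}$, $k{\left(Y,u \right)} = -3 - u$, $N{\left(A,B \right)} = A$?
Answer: $- \frac{6345}{2} \approx -3172.5$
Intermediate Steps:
$R = \frac{1}{2}$ ($R = \left(- \frac{1}{6}\right) \left(-3\right) = \frac{1}{2} \approx 0.5$)
$h = \frac{11}{2}$ ($h = \frac{-3 - \left(\left(-3\right) 3 - 5\right)}{2} = \frac{-3 - \left(-9 - 5\right)}{2} = \frac{-3 - -14}{2} = \frac{-3 + 14}{2} = \frac{1}{2} \cdot 11 = \frac{11}{2} \approx 5.5$)
$T{\left(J,z \right)} = \frac{29}{2} + J$ ($T{\left(J,z \right)} = 9 + \left(\left(-2 + 3\right) \frac{11}{2} + J\right) = 9 + \left(1 \cdot \frac{11}{2} + J\right) = 9 + \left(\frac{11}{2} + J\right) = \frac{29}{2} + J$)
$- 235 T{\left(-1,-10 \right)} = - 235 \left(\frac{29}{2} - 1\right) = \left(-235\right) \frac{27}{2} = - \frac{6345}{2}$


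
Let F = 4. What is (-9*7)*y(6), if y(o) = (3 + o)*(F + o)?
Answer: -5670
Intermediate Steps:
y(o) = (3 + o)*(4 + o)
(-9*7)*y(6) = (-9*7)*(12 + 6² + 7*6) = -63*(12 + 36 + 42) = -63*90 = -5670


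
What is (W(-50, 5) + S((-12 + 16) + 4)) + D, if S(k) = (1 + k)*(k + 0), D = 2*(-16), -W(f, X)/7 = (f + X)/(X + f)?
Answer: 33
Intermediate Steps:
W(f, X) = -7 (W(f, X) = -7*(f + X)/(X + f) = -7*(X + f)/(X + f) = -7*1 = -7)
D = -32
S(k) = k*(1 + k) (S(k) = (1 + k)*k = k*(1 + k))
(W(-50, 5) + S((-12 + 16) + 4)) + D = (-7 + ((-12 + 16) + 4)*(1 + ((-12 + 16) + 4))) - 32 = (-7 + (4 + 4)*(1 + (4 + 4))) - 32 = (-7 + 8*(1 + 8)) - 32 = (-7 + 8*9) - 32 = (-7 + 72) - 32 = 65 - 32 = 33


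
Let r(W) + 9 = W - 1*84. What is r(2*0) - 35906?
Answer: -35999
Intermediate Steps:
r(W) = -93 + W (r(W) = -9 + (W - 1*84) = -9 + (W - 84) = -9 + (-84 + W) = -93 + W)
r(2*0) - 35906 = (-93 + 2*0) - 35906 = (-93 + 0) - 35906 = -93 - 35906 = -35999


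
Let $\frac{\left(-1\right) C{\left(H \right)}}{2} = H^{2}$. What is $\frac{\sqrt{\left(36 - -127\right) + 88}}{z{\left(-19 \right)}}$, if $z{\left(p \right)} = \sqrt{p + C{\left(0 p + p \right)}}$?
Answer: $- \frac{i \sqrt{185991}}{741} \approx - 0.58201 i$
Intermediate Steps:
$C{\left(H \right)} = - 2 H^{2}$
$z{\left(p \right)} = \sqrt{p - 2 p^{2}}$ ($z{\left(p \right)} = \sqrt{p - 2 \left(0 p + p\right)^{2}} = \sqrt{p - 2 \left(0 + p\right)^{2}} = \sqrt{p - 2 p^{2}}$)
$\frac{\sqrt{\left(36 - -127\right) + 88}}{z{\left(-19 \right)}} = \frac{\sqrt{\left(36 - -127\right) + 88}}{\sqrt{- 19 \left(1 - -38\right)}} = \frac{\sqrt{\left(36 + 127\right) + 88}}{\sqrt{- 19 \left(1 + 38\right)}} = \frac{\sqrt{163 + 88}}{\sqrt{\left(-19\right) 39}} = \frac{\sqrt{251}}{\sqrt{-741}} = \frac{\sqrt{251}}{i \sqrt{741}} = \sqrt{251} \left(- \frac{i \sqrt{741}}{741}\right) = - \frac{i \sqrt{185991}}{741}$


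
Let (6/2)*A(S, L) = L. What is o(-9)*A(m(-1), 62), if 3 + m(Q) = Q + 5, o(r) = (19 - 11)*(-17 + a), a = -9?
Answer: -12896/3 ≈ -4298.7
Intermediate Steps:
o(r) = -208 (o(r) = (19 - 11)*(-17 - 9) = 8*(-26) = -208)
m(Q) = 2 + Q (m(Q) = -3 + (Q + 5) = -3 + (5 + Q) = 2 + Q)
A(S, L) = L/3
o(-9)*A(m(-1), 62) = -208*62/3 = -12896/3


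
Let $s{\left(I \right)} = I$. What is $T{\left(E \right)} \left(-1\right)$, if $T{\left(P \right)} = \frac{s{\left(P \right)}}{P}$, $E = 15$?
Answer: $-1$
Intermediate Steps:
$T{\left(P \right)} = 1$ ($T{\left(P \right)} = \frac{P}{P} = 1$)
$T{\left(E \right)} \left(-1\right) = 1 \left(-1\right) = -1$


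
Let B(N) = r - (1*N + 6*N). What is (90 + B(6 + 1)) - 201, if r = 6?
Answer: -154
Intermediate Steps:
B(N) = 6 - 7*N (B(N) = 6 - (1*N + 6*N) = 6 - (N + 6*N) = 6 - 7*N)
(90 + B(6 + 1)) - 201 = (90 + (6 - 7*(6 + 1))) - 201 = (90 + (6 - 7*7)) - 201 = (90 + (6 - 49)) - 201 = (90 - 43) - 201 = 47 - 201 = -154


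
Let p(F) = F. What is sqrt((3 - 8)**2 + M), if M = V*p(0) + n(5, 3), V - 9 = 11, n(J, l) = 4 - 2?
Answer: 3*sqrt(3) ≈ 5.1962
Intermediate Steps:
n(J, l) = 2
V = 20 (V = 9 + 11 = 20)
M = 2 (M = 20*0 + 2 = 0 + 2 = 2)
sqrt((3 - 8)**2 + M) = sqrt((3 - 8)**2 + 2) = sqrt((-5)**2 + 2) = sqrt(25 + 2) = sqrt(27) = 3*sqrt(3)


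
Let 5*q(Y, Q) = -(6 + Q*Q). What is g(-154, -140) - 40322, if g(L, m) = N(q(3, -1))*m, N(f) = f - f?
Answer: -40322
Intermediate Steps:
q(Y, Q) = -6/5 - Q²/5 (q(Y, Q) = (-(6 + Q*Q))/5 = (-(6 + Q²))/5 = (-6 - Q²)/5 = -6/5 - Q²/5)
N(f) = 0
g(L, m) = 0 (g(L, m) = 0*m = 0)
g(-154, -140) - 40322 = 0 - 40322 = -40322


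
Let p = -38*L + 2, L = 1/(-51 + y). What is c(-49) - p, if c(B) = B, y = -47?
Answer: -2518/49 ≈ -51.388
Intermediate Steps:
L = -1/98 (L = 1/(-51 - 47) = 1/(-98) = -1/98 ≈ -0.010204)
p = 117/49 (p = -38*(-1/98) + 2 = 19/49 + 2 = 117/49 ≈ 2.3878)
c(-49) - p = -49 - 1*117/49 = -49 - 117/49 = -2518/49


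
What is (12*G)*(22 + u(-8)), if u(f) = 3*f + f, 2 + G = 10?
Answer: -960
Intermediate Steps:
G = 8 (G = -2 + 10 = 8)
u(f) = 4*f
(12*G)*(22 + u(-8)) = (12*8)*(22 + 4*(-8)) = 96*(22 - 32) = 96*(-10) = -960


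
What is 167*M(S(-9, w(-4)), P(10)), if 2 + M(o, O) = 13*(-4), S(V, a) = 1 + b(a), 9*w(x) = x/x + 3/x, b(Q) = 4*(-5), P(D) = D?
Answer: -9018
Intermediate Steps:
b(Q) = -20
w(x) = ⅑ + 1/(3*x) (w(x) = (x/x + 3/x)/9 = (1 + 3/x)/9 = ⅑ + 1/(3*x))
S(V, a) = -19 (S(V, a) = 1 - 20 = -19)
M(o, O) = -54 (M(o, O) = -2 + 13*(-4) = -2 - 52 = -54)
167*M(S(-9, w(-4)), P(10)) = 167*(-54) = -9018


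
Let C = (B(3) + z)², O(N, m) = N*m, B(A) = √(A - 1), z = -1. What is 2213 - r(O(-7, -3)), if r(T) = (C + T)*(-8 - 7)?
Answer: 2573 - 30*√2 ≈ 2530.6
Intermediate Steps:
B(A) = √(-1 + A)
C = (-1 + √2)² (C = (√(-1 + 3) - 1)² = (√2 - 1)² = (-1 + √2)² ≈ 0.17157)
r(T) = -15*T - 15*(1 - √2)² (r(T) = ((1 - √2)² + T)*(-8 - 7) = (T + (1 - √2)²)*(-15) = -15*T - 15*(1 - √2)²)
2213 - r(O(-7, -3)) = 2213 - (-45 - (-105)*(-3) + 30*√2) = 2213 - (-45 - 15*21 + 30*√2) = 2213 - (-45 - 315 + 30*√2) = 2213 - (-360 + 30*√2) = 2213 + (360 - 30*√2) = 2573 - 30*√2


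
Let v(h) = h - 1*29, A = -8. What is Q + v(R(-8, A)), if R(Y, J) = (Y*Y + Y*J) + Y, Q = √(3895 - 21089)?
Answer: 91 + I*√17194 ≈ 91.0 + 131.13*I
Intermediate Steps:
Q = I*√17194 (Q = √(-17194) = I*√17194 ≈ 131.13*I)
R(Y, J) = Y + Y² + J*Y (R(Y, J) = (Y² + J*Y) + Y = Y + Y² + J*Y)
v(h) = -29 + h (v(h) = h - 29 = -29 + h)
Q + v(R(-8, A)) = I*√17194 + (-29 - 8*(1 - 8 - 8)) = I*√17194 + (-29 - 8*(-15)) = I*√17194 + (-29 + 120) = I*√17194 + 91 = 91 + I*√17194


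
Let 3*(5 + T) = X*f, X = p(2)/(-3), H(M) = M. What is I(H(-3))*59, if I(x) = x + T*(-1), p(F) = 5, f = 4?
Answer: 2242/9 ≈ 249.11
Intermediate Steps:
X = -5/3 (X = 5/(-3) = 5*(-⅓) = -5/3 ≈ -1.6667)
T = -65/9 (T = -5 + (-5/3*4)/3 = -5 + (⅓)*(-20/3) = -5 - 20/9 = -65/9 ≈ -7.2222)
I(x) = 65/9 + x (I(x) = x - 65/9*(-1) = x + 65/9 = 65/9 + x)
I(H(-3))*59 = (65/9 - 3)*59 = (38/9)*59 = 2242/9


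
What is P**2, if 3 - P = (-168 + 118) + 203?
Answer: 22500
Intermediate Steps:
P = -150 (P = 3 - ((-168 + 118) + 203) = 3 - (-50 + 203) = 3 - 1*153 = 3 - 153 = -150)
P**2 = (-150)**2 = 22500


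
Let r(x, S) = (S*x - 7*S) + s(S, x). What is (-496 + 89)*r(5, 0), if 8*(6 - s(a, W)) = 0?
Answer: -2442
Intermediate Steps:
s(a, W) = 6 (s(a, W) = 6 - ⅛*0 = 6 + 0 = 6)
r(x, S) = 6 - 7*S + S*x (r(x, S) = (S*x - 7*S) + 6 = (-7*S + S*x) + 6 = 6 - 7*S + S*x)
(-496 + 89)*r(5, 0) = (-496 + 89)*(6 - 7*0 + 0*5) = -407*(6 + 0 + 0) = -407*6 = -2442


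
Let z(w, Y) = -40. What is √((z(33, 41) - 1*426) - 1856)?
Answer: 3*I*√258 ≈ 48.187*I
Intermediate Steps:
√((z(33, 41) - 1*426) - 1856) = √((-40 - 1*426) - 1856) = √((-40 - 426) - 1856) = √(-466 - 1856) = √(-2322) = 3*I*√258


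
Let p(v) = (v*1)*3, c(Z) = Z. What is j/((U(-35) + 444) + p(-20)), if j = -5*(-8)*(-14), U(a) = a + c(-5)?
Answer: -70/43 ≈ -1.6279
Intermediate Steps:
U(a) = -5 + a (U(a) = a - 5 = -5 + a)
j = -560 (j = 40*(-14) = -560)
p(v) = 3*v (p(v) = v*3 = 3*v)
j/((U(-35) + 444) + p(-20)) = -560/(((-5 - 35) + 444) + 3*(-20)) = -560/((-40 + 444) - 60) = -560/(404 - 60) = -560/344 = -560*1/344 = -70/43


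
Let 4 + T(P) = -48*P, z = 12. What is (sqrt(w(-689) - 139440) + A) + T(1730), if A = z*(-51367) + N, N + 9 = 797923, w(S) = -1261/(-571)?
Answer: 98466 + I*sqrt(45462437009)/571 ≈ 98466.0 + 373.41*I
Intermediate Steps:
w(S) = 1261/571 (w(S) = -1261*(-1/571) = 1261/571)
N = 797914 (N = -9 + 797923 = 797914)
T(P) = -4 - 48*P
A = 181510 (A = 12*(-51367) + 797914 = -616404 + 797914 = 181510)
(sqrt(w(-689) - 139440) + A) + T(1730) = (sqrt(1261/571 - 139440) + 181510) + (-4 - 48*1730) = (sqrt(-79618979/571) + 181510) + (-4 - 83040) = (I*sqrt(45462437009)/571 + 181510) - 83044 = (181510 + I*sqrt(45462437009)/571) - 83044 = 98466 + I*sqrt(45462437009)/571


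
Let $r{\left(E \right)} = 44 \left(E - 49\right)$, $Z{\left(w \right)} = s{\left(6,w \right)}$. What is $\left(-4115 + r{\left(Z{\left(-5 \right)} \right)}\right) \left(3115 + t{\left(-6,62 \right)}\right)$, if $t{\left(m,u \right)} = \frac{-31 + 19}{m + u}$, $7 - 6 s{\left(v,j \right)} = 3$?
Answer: $- \frac{116648725}{6} \approx -1.9441 \cdot 10^{7}$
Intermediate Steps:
$s{\left(v,j \right)} = \frac{2}{3}$ ($s{\left(v,j \right)} = \frac{7}{6} - \frac{1}{2} = \frac{2}{3}$)
$Z{\left(w \right)} = \frac{2}{3}$
$r{\left(E \right)} = -2156 + 44 E$ ($r{\left(E \right)} = 44 \left(-49 + E\right) = -2156 + 44 E$)
$t{\left(m,u \right)} = - \frac{12}{m + u}$
$\left(-4115 + r{\left(Z{\left(-5 \right)} \right)}\right) \left(3115 + t{\left(-6,62 \right)}\right) = \left(-4115 + \left(-2156 + 44 \cdot \frac{2}{3}\right)\right) \left(3115 - \frac{12}{-6 + 62}\right) = \left(-4115 + \left(-2156 + \frac{88}{3}\right)\right) \left(3115 - \frac{12}{56}\right) = \left(-4115 - \frac{6380}{3}\right) \left(3115 - \frac{3}{14}\right) = - \frac{18725 \left(3115 - \frac{3}{14}\right)}{3} = \left(- \frac{18725}{3}\right) \frac{43607}{14} = - \frac{116648725}{6}$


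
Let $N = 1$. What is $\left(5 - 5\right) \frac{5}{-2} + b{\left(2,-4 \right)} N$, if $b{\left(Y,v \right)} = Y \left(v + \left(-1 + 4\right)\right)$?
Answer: $-2$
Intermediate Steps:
$b{\left(Y,v \right)} = Y \left(3 + v\right)$ ($b{\left(Y,v \right)} = Y \left(v + 3\right) = Y \left(3 + v\right)$)
$\left(5 - 5\right) \frac{5}{-2} + b{\left(2,-4 \right)} N = \left(5 - 5\right) \frac{5}{-2} + 2 \left(3 - 4\right) 1 = 0 \cdot 5 \left(- \frac{1}{2}\right) + 2 \left(-1\right) 1 = 0 \left(- \frac{5}{2}\right) - 2 = 0 - 2 = -2$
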